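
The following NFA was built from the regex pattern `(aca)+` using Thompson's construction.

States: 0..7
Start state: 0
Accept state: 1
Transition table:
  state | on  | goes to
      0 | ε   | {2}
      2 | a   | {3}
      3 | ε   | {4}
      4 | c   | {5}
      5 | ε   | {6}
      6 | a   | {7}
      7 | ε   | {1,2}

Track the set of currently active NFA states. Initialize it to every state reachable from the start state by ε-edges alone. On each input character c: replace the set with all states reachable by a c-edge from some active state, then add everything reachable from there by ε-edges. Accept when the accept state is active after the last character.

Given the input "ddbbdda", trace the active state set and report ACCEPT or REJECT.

S₀ = ε-closure({0}) = {0,2}
'd' @ 1: {}  — dead — no transitions
rest 'dbbdda' ignored (set empty)
after full input: {}  (accept=1 not in)

Answer: REJECT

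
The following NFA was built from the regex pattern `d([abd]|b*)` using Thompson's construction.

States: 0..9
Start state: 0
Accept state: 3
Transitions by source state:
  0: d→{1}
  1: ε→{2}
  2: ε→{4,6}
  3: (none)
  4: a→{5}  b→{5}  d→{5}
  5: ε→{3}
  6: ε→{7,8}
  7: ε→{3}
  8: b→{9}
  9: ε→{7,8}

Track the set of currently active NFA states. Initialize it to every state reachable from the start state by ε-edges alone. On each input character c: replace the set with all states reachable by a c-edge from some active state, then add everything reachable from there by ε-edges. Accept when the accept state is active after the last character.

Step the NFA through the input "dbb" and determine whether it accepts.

Answer: ACCEPT

Derivation:
start: ε-closure({0}) = {0}
'd' @ 1: {1,2,3,4,6,7,8}  ✓accept
'b' @ 2: {3,5,7,8,9}  ✓accept
'b' @ 3: {3,7,8,9}  ✓accept
final: {3,7,8,9}; accept 3 in set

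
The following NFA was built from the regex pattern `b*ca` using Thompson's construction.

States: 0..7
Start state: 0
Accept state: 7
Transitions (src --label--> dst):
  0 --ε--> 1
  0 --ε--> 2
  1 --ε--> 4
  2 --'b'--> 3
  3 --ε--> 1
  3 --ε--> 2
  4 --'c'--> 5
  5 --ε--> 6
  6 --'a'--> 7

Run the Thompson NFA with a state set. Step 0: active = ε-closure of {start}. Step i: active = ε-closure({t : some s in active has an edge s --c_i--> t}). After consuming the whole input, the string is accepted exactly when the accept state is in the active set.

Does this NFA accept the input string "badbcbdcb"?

S₀ = ε-closure({0}) = {0,1,2,4}
'b' @ 1: {1,2,3,4}
'a' @ 2: {}  — state set empty
rest 'dbcbdcb' ignored (set empty)
end set {} — state 7 not in

Answer: REJECT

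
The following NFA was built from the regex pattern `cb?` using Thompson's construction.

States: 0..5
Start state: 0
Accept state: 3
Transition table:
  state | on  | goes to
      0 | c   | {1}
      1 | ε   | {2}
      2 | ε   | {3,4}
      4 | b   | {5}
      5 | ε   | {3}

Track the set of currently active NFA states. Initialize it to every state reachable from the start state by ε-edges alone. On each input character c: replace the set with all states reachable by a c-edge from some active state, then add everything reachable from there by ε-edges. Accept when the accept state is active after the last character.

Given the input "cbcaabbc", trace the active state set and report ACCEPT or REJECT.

initial (ε-close {0}): {0}
'c' @ 1: {1,2,3,4}  [accepting]
'b' @ 2: {3,5}  [accepting]
'c' @ 3: {}  — dead — no transitions
rest 'aabbc' ignored (set empty)
end set {} — state 3 not in

Answer: REJECT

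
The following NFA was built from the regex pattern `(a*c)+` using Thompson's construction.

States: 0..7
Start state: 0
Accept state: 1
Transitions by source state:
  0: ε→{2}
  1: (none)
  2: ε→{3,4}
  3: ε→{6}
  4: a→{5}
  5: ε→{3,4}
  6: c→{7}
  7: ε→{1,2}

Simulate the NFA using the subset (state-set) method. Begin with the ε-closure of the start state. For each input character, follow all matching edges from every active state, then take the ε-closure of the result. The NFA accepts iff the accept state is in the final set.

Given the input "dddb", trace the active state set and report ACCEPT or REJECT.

initial (ε-close {0}): {0,2,3,4,6}
'd' @ 1: {}  — no active states
rest 'ddb' ignored (set empty)
end set {} — state 1 not in

Answer: REJECT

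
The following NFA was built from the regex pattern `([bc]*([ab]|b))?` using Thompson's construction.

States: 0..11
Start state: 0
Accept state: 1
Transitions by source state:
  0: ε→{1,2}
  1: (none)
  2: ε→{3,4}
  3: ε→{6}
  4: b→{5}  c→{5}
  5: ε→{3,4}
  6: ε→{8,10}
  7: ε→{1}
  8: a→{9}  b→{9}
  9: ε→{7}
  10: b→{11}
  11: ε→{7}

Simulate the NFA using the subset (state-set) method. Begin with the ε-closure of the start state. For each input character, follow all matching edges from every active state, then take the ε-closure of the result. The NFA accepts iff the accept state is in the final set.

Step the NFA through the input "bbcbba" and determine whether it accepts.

Answer: ACCEPT

Steps:
start: ε-closure({0}) = {0,1,2,3,4,6,8,10}
'b' @ 1: {1,3,4,5,6,7,8,9,10,11}  (accept∈set)
'b' @ 2: {1,3,4,5,6,7,8,9,10,11}  (accept∈set)
'c' @ 3: {3,4,5,6,8,10}
'b' @ 4: {1,3,4,5,6,7,8,9,10,11}  (accept∈set)
'b' @ 5: {1,3,4,5,6,7,8,9,10,11}  (accept∈set)
'a' @ 6: {1,7,9}  (accept∈set)
final: {1,7,9}; accept 1 in set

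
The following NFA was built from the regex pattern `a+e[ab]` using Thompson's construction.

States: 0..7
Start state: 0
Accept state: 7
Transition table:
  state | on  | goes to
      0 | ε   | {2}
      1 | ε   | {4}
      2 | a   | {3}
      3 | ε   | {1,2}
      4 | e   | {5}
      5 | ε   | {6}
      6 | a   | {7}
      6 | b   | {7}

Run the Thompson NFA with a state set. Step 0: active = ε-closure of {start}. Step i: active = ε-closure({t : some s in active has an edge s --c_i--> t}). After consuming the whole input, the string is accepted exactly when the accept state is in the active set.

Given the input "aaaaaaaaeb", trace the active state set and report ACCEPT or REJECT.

Answer: ACCEPT

Derivation:
start: ε-closure({0}) = {0,2}
'a' @ 1: {1,2,3,4}
'a' @ 2: {1,2,3,4}
'a' @ 3: {1,2,3,4}
'a' @ 4: {1,2,3,4}
'a' @ 5: {1,2,3,4}
'a' @ 6: {1,2,3,4}
'a' @ 7: {1,2,3,4}
'a' @ 8: {1,2,3,4}
'e' @ 9: {5,6}
'b' @ 10: {7}  [accepting]
after full input: {7}  (accept=7 in)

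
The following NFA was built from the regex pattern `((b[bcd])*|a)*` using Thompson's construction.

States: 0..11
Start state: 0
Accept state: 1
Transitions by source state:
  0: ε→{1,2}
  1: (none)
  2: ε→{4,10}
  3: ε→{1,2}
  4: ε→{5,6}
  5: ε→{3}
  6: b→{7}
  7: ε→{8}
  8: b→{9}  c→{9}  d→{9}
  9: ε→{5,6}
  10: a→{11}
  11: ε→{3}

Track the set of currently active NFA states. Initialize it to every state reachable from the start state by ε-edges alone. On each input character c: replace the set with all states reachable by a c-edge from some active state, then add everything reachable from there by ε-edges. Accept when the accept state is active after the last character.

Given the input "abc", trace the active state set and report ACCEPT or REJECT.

Answer: ACCEPT

Trace:
start: ε-closure({0}) = {0,1,2,3,4,5,6,10}
'a' @ 1: {1,2,3,4,5,6,10,11}  ✓accept
'b' @ 2: {7,8}
'c' @ 3: {1,2,3,4,5,6,9,10}  ✓accept
final: {1,2,3,4,5,6,9,10}; accept 1 in set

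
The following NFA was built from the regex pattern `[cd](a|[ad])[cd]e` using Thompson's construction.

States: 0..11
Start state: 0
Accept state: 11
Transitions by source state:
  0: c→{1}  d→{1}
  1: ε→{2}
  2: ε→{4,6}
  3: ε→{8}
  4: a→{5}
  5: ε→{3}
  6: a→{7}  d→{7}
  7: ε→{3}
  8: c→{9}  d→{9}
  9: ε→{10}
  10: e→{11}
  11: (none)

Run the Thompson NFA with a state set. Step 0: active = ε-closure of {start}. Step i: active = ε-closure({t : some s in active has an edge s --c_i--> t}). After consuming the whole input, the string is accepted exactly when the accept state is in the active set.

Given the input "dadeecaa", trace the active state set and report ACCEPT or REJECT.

start: ε-closure({0}) = {0}
'd' @ 1: {1,2,4,6}
'a' @ 2: {3,5,7,8}
'd' @ 3: {9,10}
'e' @ 4: {11}  ✓accept
'e' @ 5: {}  — no active states
rest 'caa' ignored (set empty)
final: {}; accept 11 not in set

Answer: REJECT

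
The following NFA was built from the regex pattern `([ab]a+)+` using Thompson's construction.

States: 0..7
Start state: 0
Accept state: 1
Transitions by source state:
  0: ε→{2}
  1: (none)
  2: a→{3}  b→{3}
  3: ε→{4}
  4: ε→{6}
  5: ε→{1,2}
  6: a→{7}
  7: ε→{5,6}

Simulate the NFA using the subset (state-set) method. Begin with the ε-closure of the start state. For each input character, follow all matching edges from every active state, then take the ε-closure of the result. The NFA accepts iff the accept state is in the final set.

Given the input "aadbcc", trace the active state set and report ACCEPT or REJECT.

Answer: REJECT

Trace:
start: ε-closure({0}) = {0,2}
'a' @ 1: {3,4,6}
'a' @ 2: {1,2,5,6,7}  ✓accept
'd' @ 3: {}  — dead — no transitions
rest 'bcc' ignored (set empty)
after full input: {}  (accept=1 not in)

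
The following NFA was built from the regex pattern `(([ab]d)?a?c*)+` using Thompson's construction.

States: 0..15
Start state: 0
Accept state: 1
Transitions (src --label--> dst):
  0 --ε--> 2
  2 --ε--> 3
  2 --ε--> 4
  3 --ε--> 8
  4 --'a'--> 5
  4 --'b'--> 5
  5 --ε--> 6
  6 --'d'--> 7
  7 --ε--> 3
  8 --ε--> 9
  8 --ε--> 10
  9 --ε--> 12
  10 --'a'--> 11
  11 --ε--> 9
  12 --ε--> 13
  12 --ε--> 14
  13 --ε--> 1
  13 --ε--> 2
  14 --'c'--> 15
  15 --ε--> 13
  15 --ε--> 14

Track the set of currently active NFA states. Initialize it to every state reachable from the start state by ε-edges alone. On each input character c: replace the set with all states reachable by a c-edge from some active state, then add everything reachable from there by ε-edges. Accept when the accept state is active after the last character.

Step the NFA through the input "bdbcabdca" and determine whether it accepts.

initial (ε-close {0}): {0,1,2,3,4,8,9,10,12,13,14}
'b' @ 1: {5,6}
'd' @ 2: {1,2,3,4,7,8,9,10,12,13,14}  [accepting]
'b' @ 3: {5,6}
'c' @ 4: {}  — dead — no transitions
rest 'abdca' ignored (set empty)
end set {} — state 1 not in

Answer: REJECT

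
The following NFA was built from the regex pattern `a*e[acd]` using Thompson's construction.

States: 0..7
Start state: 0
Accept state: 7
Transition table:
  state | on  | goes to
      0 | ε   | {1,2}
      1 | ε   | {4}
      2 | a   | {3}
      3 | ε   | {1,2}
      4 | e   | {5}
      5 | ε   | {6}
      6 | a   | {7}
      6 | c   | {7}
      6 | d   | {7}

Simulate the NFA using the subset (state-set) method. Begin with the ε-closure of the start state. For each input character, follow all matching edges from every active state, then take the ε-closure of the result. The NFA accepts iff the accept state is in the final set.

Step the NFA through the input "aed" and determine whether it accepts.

Answer: ACCEPT

Steps:
S₀ = ε-closure({0}) = {0,1,2,4}
'a' @ 1: {1,2,3,4}
'e' @ 2: {5,6}
'd' @ 3: {7}  ✓accept
end set {7} — state 7 in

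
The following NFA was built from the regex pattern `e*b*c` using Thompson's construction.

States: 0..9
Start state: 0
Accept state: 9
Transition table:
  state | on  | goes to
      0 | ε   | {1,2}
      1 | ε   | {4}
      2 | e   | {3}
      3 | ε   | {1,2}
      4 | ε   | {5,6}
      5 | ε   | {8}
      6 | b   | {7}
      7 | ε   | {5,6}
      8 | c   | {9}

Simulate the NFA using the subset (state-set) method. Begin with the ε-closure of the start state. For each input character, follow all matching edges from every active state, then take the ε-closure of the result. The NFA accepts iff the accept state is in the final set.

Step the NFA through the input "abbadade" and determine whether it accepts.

start: ε-closure({0}) = {0,1,2,4,5,6,8}
'a' @ 1: {}  — state set empty
rest 'bbadade' ignored (set empty)
after full input: {}  (accept=9 not in)

Answer: REJECT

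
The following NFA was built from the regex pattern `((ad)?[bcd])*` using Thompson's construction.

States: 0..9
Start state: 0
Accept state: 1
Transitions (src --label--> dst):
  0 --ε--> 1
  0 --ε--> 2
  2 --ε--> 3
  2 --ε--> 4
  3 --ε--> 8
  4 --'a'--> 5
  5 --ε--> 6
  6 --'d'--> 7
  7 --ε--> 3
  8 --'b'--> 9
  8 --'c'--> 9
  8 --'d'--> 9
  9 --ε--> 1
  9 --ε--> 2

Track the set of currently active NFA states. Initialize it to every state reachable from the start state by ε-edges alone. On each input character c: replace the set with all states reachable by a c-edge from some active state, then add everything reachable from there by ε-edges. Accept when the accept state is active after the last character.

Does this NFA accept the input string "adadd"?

start: ε-closure({0}) = {0,1,2,3,4,8}
'a' @ 1: {5,6}
'd' @ 2: {3,7,8}
'a' @ 3: {}  — dead — no transitions
rest 'dd' ignored (set empty)
end set {} — state 1 not in

Answer: REJECT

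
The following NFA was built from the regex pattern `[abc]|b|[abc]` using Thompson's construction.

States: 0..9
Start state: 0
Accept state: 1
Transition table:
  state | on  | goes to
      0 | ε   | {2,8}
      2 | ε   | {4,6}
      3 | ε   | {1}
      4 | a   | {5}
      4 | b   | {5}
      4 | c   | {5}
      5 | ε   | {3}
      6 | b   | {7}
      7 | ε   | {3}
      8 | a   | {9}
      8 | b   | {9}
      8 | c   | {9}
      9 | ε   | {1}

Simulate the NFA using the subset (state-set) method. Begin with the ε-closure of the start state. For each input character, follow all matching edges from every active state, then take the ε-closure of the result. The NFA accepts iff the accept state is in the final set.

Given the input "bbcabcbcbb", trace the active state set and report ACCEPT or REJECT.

Answer: REJECT

Derivation:
initial (ε-close {0}): {0,2,4,6,8}
'b' @ 1: {1,3,5,7,9}  [accepting]
'b' @ 2: {}  — state set empty
rest 'cabcbcbb' ignored (set empty)
end set {} — state 1 not in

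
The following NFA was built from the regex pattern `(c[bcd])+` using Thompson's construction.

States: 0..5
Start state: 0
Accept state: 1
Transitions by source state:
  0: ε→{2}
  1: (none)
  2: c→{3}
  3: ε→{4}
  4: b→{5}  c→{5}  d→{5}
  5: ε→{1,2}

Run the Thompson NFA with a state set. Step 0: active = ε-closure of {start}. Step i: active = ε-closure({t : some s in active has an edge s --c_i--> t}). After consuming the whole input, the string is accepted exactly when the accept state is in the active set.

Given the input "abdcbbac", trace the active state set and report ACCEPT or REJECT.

initial (ε-close {0}): {0,2}
'a' @ 1: {}  — no active states
rest 'bdcbbac' ignored (set empty)
after full input: {}  (accept=1 not in)

Answer: REJECT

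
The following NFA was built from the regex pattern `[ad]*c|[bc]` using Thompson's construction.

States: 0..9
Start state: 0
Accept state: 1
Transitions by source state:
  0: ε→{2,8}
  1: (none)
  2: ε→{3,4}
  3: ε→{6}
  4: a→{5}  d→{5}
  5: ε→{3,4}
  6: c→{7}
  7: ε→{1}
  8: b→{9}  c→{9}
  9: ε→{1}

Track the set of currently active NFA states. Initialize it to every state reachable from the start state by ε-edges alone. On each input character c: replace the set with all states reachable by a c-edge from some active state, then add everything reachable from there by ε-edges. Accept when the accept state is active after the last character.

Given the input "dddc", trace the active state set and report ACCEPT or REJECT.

initial (ε-close {0}): {0,2,3,4,6,8}
'd' @ 1: {3,4,5,6}
'd' @ 2: {3,4,5,6}
'd' @ 3: {3,4,5,6}
'c' @ 4: {1,7}  (accept∈set)
final: {1,7}; accept 1 in set

Answer: ACCEPT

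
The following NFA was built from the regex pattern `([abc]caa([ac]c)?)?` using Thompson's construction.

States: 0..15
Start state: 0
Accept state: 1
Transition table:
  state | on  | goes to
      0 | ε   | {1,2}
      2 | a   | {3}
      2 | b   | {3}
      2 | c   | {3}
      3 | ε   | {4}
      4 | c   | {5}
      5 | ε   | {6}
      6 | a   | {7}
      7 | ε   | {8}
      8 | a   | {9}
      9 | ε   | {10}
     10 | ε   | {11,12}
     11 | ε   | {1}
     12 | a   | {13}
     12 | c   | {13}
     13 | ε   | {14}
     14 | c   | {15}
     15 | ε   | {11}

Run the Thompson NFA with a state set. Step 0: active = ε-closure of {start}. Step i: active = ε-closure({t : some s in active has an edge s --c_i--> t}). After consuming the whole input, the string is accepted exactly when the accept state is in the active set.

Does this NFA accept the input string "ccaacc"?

initial (ε-close {0}): {0,1,2}
'c' @ 1: {3,4}
'c' @ 2: {5,6}
'a' @ 3: {7,8}
'a' @ 4: {1,9,10,11,12}  ✓accept
'c' @ 5: {13,14}
'c' @ 6: {1,11,15}  ✓accept
after full input: {1,11,15}  (accept=1 in)

Answer: ACCEPT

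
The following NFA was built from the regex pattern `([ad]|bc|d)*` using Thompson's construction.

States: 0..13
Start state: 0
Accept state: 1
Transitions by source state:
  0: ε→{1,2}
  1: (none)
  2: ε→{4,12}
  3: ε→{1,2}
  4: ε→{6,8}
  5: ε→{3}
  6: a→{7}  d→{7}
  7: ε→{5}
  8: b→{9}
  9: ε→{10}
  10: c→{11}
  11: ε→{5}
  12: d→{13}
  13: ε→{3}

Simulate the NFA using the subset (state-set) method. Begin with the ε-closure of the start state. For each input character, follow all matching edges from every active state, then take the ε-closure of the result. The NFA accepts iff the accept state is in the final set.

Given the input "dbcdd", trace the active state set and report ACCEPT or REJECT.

Answer: ACCEPT

Trace:
S₀ = ε-closure({0}) = {0,1,2,4,6,8,12}
'd' @ 1: {1,2,3,4,5,6,7,8,12,13}  [accepting]
'b' @ 2: {9,10}
'c' @ 3: {1,2,3,4,5,6,8,11,12}  [accepting]
'd' @ 4: {1,2,3,4,5,6,7,8,12,13}  [accepting]
'd' @ 5: {1,2,3,4,5,6,7,8,12,13}  [accepting]
end set {1,2,3,4,5,6,7,8,12,13} — state 1 in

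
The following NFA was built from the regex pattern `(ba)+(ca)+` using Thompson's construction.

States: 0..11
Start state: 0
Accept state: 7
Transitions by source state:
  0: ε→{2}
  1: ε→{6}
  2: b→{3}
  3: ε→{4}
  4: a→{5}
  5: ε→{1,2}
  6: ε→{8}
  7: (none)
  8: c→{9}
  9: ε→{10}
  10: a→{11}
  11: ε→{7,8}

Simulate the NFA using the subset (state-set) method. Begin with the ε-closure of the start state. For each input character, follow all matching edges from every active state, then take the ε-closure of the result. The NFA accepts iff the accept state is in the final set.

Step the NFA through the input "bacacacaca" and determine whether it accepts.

Answer: ACCEPT

Steps:
S₀ = ε-closure({0}) = {0,2}
'b' @ 1: {3,4}
'a' @ 2: {1,2,5,6,8}
'c' @ 3: {9,10}
'a' @ 4: {7,8,11}  [accepting]
'c' @ 5: {9,10}
'a' @ 6: {7,8,11}  [accepting]
'c' @ 7: {9,10}
'a' @ 8: {7,8,11}  [accepting]
'c' @ 9: {9,10}
'a' @ 10: {7,8,11}  [accepting]
final: {7,8,11}; accept 7 in set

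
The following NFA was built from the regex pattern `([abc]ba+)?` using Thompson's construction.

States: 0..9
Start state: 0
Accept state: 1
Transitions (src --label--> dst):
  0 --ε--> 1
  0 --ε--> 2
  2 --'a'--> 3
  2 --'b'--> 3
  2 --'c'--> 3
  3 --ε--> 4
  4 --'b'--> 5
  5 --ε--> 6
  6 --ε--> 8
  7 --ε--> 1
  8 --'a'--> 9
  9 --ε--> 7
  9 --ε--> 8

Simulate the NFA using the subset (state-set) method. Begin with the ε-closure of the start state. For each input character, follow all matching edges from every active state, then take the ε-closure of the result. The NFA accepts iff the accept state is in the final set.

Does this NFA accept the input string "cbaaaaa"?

S₀ = ε-closure({0}) = {0,1,2}
'c' @ 1: {3,4}
'b' @ 2: {5,6,8}
'a' @ 3: {1,7,8,9}  (accept∈set)
'a' @ 4: {1,7,8,9}  (accept∈set)
'a' @ 5: {1,7,8,9}  (accept∈set)
'a' @ 6: {1,7,8,9}  (accept∈set)
'a' @ 7: {1,7,8,9}  (accept∈set)
end set {1,7,8,9} — state 1 in

Answer: ACCEPT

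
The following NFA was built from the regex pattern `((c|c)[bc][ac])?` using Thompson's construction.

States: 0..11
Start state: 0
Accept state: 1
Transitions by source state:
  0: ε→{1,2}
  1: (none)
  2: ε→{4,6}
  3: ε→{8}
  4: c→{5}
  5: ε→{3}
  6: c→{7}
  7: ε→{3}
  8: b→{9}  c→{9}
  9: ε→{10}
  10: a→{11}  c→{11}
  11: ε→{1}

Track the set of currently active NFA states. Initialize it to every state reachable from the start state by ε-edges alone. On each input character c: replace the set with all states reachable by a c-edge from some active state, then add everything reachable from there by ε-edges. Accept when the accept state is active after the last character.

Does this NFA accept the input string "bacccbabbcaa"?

start: ε-closure({0}) = {0,1,2,4,6}
'b' @ 1: {}  — state set empty
rest 'acccbabbcaa' ignored (set empty)
after full input: {}  (accept=1 not in)

Answer: REJECT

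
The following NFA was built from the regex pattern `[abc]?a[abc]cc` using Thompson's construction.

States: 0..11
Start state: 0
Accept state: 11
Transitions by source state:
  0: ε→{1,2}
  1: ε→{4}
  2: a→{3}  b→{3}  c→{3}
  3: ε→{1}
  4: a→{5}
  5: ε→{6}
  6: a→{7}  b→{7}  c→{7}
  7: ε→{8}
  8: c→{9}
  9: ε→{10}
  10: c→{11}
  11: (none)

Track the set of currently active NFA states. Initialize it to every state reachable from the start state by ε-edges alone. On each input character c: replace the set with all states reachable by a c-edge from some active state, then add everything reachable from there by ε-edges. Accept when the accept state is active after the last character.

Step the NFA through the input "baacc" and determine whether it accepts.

S₀ = ε-closure({0}) = {0,1,2,4}
'b' @ 1: {1,3,4}
'a' @ 2: {5,6}
'a' @ 3: {7,8}
'c' @ 4: {9,10}
'c' @ 5: {11}  [accepting]
end set {11} — state 11 in

Answer: ACCEPT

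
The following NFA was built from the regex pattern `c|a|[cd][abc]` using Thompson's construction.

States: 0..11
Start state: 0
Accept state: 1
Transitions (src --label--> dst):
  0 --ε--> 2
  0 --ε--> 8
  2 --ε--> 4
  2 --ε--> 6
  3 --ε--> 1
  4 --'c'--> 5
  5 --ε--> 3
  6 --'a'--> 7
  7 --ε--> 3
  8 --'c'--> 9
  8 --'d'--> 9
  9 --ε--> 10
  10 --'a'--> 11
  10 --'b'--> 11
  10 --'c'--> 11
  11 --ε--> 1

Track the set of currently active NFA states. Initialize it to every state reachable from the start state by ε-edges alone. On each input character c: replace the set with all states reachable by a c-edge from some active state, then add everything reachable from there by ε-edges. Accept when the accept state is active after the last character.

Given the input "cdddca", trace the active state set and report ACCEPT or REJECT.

start: ε-closure({0}) = {0,2,4,6,8}
'c' @ 1: {1,3,5,9,10}  [accepting]
'd' @ 2: {}  — dead — no transitions
rest 'ddca' ignored (set empty)
final: {}; accept 1 not in set

Answer: REJECT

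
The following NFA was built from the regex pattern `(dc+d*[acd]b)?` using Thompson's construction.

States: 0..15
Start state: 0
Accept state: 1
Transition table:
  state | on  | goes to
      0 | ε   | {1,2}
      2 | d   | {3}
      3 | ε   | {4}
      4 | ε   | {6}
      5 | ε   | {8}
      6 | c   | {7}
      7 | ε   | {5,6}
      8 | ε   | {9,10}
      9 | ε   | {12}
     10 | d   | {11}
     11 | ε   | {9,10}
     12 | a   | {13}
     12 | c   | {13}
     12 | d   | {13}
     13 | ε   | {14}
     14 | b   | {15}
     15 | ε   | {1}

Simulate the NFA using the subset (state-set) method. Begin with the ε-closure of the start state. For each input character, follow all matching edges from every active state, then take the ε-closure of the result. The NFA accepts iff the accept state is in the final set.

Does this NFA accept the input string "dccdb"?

Answer: ACCEPT

Derivation:
S₀ = ε-closure({0}) = {0,1,2}
'd' @ 1: {3,4,6}
'c' @ 2: {5,6,7,8,9,10,12}
'c' @ 3: {5,6,7,8,9,10,12,13,14}
'd' @ 4: {9,10,11,12,13,14}
'b' @ 5: {1,15}  (accept∈set)
end set {1,15} — state 1 in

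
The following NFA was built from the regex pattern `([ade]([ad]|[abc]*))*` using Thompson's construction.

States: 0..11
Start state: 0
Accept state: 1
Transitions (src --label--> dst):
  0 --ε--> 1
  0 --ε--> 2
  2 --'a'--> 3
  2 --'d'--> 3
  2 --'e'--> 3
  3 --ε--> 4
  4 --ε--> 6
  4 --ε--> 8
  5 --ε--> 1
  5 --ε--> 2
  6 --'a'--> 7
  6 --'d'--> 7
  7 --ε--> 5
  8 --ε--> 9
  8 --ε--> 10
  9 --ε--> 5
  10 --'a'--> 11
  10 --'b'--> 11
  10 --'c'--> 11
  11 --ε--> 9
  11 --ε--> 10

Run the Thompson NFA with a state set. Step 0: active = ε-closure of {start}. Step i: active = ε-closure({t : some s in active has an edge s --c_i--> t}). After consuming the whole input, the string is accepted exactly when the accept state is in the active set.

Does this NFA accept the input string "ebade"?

initial (ε-close {0}): {0,1,2}
'e' @ 1: {1,2,3,4,5,6,8,9,10}  ✓accept
'b' @ 2: {1,2,5,9,10,11}  ✓accept
'a' @ 3: {1,2,3,4,5,6,8,9,10,11}  ✓accept
'd' @ 4: {1,2,3,4,5,6,7,8,9,10}  ✓accept
'e' @ 5: {1,2,3,4,5,6,8,9,10}  ✓accept
end set {1,2,3,4,5,6,8,9,10} — state 1 in

Answer: ACCEPT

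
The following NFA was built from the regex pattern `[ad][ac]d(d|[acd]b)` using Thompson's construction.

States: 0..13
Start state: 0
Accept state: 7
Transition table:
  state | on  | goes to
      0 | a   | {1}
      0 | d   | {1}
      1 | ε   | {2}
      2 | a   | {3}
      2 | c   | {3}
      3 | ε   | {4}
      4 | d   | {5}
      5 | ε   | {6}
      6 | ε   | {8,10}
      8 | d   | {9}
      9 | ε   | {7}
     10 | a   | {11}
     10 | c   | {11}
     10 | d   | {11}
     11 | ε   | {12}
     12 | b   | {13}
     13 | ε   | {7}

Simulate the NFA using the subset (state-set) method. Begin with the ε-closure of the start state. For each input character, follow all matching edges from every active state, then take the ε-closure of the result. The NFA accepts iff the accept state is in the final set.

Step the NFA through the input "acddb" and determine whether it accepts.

Answer: ACCEPT

Derivation:
start: ε-closure({0}) = {0}
'a' @ 1: {1,2}
'c' @ 2: {3,4}
'd' @ 3: {5,6,8,10}
'd' @ 4: {7,9,11,12}  ✓accept
'b' @ 5: {7,13}  ✓accept
end set {7,13} — state 7 in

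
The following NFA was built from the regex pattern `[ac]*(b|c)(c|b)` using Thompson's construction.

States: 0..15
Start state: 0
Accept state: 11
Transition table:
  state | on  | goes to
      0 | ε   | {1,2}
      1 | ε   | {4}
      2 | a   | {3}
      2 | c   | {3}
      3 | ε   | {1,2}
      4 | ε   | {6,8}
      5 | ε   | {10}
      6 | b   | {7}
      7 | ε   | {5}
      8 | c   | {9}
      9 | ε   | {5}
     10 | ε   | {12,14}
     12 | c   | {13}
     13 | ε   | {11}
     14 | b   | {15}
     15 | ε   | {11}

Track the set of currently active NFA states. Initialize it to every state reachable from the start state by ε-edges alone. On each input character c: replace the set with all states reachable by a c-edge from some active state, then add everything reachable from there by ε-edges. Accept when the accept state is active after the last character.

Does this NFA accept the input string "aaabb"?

S₀ = ε-closure({0}) = {0,1,2,4,6,8}
'a' @ 1: {1,2,3,4,6,8}
'a' @ 2: {1,2,3,4,6,8}
'a' @ 3: {1,2,3,4,6,8}
'b' @ 4: {5,7,10,12,14}
'b' @ 5: {11,15}  (accept∈set)
end set {11,15} — state 11 in

Answer: ACCEPT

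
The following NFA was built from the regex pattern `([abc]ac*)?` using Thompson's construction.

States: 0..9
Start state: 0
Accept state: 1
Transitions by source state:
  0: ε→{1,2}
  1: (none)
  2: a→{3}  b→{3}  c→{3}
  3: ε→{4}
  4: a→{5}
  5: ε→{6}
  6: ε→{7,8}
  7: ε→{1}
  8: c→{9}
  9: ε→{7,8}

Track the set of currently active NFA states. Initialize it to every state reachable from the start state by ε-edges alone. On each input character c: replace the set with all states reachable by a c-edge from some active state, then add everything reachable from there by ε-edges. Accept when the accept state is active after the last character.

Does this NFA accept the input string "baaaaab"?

start: ε-closure({0}) = {0,1,2}
'b' @ 1: {3,4}
'a' @ 2: {1,5,6,7,8}  [accepting]
'a' @ 3: {}  — no active states
rest 'aaab' ignored (set empty)
final: {}; accept 1 not in set

Answer: REJECT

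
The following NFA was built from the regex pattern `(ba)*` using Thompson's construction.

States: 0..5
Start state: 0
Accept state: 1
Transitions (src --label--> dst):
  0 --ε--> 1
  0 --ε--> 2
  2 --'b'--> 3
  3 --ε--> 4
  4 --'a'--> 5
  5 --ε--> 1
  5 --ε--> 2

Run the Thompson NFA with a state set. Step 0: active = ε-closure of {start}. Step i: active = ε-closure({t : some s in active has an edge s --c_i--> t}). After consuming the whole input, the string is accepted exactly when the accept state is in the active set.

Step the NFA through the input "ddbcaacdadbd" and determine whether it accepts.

S₀ = ε-closure({0}) = {0,1,2}
'd' @ 1: {}  — dead — no transitions
rest 'dbcaacdadbd' ignored (set empty)
final: {}; accept 1 not in set

Answer: REJECT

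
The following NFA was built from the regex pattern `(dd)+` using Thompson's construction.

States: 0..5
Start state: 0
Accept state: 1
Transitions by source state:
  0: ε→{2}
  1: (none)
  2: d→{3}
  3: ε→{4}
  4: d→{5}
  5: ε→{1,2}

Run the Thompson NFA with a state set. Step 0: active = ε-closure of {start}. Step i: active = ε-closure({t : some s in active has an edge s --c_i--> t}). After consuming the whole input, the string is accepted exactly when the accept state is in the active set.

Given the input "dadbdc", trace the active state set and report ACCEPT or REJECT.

Answer: REJECT

Steps:
initial (ε-close {0}): {0,2}
'd' @ 1: {3,4}
'a' @ 2: {}  — state set empty
rest 'dbdc' ignored (set empty)
after full input: {}  (accept=1 not in)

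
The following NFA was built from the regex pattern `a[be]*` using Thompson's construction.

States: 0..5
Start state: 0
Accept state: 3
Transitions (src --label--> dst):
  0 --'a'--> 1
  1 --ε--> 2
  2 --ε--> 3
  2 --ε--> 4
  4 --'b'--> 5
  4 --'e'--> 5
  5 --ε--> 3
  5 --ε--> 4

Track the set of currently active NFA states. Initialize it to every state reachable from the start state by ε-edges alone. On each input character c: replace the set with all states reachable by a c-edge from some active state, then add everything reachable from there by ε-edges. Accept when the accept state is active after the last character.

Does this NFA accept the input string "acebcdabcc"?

Answer: REJECT

Steps:
S₀ = ε-closure({0}) = {0}
'a' @ 1: {1,2,3,4}  (accept∈set)
'c' @ 2: {}  — dead — no transitions
rest 'ebcdabcc' ignored (set empty)
after full input: {}  (accept=3 not in)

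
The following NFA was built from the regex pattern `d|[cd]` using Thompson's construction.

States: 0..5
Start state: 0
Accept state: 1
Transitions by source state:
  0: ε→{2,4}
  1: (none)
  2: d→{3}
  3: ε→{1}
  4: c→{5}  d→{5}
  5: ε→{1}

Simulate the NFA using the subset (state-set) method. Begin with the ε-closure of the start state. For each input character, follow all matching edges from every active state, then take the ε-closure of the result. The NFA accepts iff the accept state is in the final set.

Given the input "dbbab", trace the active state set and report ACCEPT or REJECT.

start: ε-closure({0}) = {0,2,4}
'd' @ 1: {1,3,5}  (accept∈set)
'b' @ 2: {}  — no active states
rest 'bab' ignored (set empty)
final: {}; accept 1 not in set

Answer: REJECT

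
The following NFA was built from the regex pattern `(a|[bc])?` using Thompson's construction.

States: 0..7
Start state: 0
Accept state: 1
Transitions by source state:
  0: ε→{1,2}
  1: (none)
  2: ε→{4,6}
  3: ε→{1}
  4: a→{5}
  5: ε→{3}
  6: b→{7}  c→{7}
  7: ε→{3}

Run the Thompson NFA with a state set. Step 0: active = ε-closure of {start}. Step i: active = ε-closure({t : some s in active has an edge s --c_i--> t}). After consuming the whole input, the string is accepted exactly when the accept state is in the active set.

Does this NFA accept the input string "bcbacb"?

initial (ε-close {0}): {0,1,2,4,6}
'b' @ 1: {1,3,7}  ✓accept
'c' @ 2: {}  — no active states
rest 'bacb' ignored (set empty)
end set {} — state 1 not in

Answer: REJECT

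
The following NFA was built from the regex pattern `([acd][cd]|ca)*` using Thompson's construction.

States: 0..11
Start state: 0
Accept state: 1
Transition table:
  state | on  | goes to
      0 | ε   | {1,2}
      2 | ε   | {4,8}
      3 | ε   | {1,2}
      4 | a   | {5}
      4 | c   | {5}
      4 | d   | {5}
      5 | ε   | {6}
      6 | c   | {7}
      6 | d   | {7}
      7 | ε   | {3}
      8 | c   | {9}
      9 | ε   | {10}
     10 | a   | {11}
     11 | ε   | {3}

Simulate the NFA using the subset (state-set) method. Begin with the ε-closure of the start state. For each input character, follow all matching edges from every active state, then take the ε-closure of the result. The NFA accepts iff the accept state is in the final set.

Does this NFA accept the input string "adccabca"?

initial (ε-close {0}): {0,1,2,4,8}
'a' @ 1: {5,6}
'd' @ 2: {1,2,3,4,7,8}  ✓accept
'c' @ 3: {5,6,9,10}
'c' @ 4: {1,2,3,4,7,8}  ✓accept
'a' @ 5: {5,6}
'b' @ 6: {}  — dead — no transitions
rest 'ca' ignored (set empty)
after full input: {}  (accept=1 not in)

Answer: REJECT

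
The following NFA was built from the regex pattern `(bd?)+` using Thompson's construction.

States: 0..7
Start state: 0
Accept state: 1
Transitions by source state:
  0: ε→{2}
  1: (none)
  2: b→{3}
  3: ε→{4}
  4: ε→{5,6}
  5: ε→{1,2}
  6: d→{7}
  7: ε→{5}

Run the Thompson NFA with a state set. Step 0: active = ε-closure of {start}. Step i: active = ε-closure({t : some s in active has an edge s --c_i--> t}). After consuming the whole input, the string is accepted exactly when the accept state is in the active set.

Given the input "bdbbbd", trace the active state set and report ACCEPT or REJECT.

Answer: ACCEPT

Trace:
S₀ = ε-closure({0}) = {0,2}
'b' @ 1: {1,2,3,4,5,6}  ✓accept
'd' @ 2: {1,2,5,7}  ✓accept
'b' @ 3: {1,2,3,4,5,6}  ✓accept
'b' @ 4: {1,2,3,4,5,6}  ✓accept
'b' @ 5: {1,2,3,4,5,6}  ✓accept
'd' @ 6: {1,2,5,7}  ✓accept
after full input: {1,2,5,7}  (accept=1 in)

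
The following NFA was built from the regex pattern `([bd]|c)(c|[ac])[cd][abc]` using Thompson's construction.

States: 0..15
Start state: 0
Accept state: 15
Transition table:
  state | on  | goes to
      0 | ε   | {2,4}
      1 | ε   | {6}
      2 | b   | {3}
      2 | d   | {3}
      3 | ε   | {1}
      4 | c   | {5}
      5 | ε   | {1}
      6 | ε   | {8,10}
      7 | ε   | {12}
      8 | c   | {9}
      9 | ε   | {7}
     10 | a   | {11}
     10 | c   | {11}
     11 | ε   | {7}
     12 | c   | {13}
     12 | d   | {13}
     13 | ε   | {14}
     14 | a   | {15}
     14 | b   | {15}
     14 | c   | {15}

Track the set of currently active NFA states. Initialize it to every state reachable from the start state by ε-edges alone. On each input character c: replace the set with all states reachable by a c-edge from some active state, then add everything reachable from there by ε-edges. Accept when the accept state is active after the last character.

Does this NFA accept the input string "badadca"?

Answer: REJECT

Trace:
initial (ε-close {0}): {0,2,4}
'b' @ 1: {1,3,6,8,10}
'a' @ 2: {7,11,12}
'd' @ 3: {13,14}
'a' @ 4: {15}  ✓accept
'd' @ 5: {}  — state set empty
rest 'ca' ignored (set empty)
final: {}; accept 15 not in set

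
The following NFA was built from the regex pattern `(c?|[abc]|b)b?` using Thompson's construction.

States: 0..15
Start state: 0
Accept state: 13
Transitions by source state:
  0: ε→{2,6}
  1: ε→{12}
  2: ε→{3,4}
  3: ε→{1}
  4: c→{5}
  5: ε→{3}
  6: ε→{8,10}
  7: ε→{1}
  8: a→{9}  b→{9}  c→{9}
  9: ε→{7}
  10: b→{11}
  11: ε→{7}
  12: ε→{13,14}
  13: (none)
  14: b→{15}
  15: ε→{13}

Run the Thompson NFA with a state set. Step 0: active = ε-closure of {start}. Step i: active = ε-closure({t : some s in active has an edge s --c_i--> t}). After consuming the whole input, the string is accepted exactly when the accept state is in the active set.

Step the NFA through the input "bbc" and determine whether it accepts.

initial (ε-close {0}): {0,1,2,3,4,6,8,10,12,13,14}
'b' @ 1: {1,7,9,11,12,13,14,15}  (accept∈set)
'b' @ 2: {13,15}  (accept∈set)
'c' @ 3: {}  — dead — no transitions
final: {}; accept 13 not in set

Answer: REJECT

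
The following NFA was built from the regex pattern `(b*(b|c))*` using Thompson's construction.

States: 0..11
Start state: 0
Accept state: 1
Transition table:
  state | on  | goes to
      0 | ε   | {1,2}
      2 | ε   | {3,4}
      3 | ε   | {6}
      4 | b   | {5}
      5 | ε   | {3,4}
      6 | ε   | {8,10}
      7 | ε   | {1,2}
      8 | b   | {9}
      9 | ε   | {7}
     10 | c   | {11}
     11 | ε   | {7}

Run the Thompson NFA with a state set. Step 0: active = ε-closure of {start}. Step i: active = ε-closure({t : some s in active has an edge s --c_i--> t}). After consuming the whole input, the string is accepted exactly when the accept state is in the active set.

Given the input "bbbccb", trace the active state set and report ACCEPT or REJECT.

S₀ = ε-closure({0}) = {0,1,2,3,4,6,8,10}
'b' @ 1: {1,2,3,4,5,6,7,8,9,10}  [accepting]
'b' @ 2: {1,2,3,4,5,6,7,8,9,10}  [accepting]
'b' @ 3: {1,2,3,4,5,6,7,8,9,10}  [accepting]
'c' @ 4: {1,2,3,4,6,7,8,10,11}  [accepting]
'c' @ 5: {1,2,3,4,6,7,8,10,11}  [accepting]
'b' @ 6: {1,2,3,4,5,6,7,8,9,10}  [accepting]
final: {1,2,3,4,5,6,7,8,9,10}; accept 1 in set

Answer: ACCEPT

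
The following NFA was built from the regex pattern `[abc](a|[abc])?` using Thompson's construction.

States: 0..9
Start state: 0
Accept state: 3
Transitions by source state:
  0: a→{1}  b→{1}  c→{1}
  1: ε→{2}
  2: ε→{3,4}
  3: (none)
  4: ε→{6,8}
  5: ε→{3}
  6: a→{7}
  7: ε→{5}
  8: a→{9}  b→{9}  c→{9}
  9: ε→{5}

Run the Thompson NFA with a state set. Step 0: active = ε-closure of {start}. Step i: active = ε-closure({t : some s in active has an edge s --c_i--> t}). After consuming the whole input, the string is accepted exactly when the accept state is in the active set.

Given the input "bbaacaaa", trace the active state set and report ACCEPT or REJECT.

start: ε-closure({0}) = {0}
'b' @ 1: {1,2,3,4,6,8}  ✓accept
'b' @ 2: {3,5,9}  ✓accept
'a' @ 3: {}  — no active states
rest 'acaaa' ignored (set empty)
after full input: {}  (accept=3 not in)

Answer: REJECT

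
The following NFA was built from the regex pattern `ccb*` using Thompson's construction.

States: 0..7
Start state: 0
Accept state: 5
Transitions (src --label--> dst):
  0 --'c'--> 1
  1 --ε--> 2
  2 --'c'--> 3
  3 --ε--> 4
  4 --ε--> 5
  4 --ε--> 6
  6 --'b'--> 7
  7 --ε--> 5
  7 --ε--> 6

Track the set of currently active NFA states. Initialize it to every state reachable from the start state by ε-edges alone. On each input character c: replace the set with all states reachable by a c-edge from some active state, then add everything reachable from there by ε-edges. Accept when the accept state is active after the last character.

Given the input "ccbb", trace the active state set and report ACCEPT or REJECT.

Answer: ACCEPT

Steps:
start: ε-closure({0}) = {0}
'c' @ 1: {1,2}
'c' @ 2: {3,4,5,6}  [accepting]
'b' @ 3: {5,6,7}  [accepting]
'b' @ 4: {5,6,7}  [accepting]
final: {5,6,7}; accept 5 in set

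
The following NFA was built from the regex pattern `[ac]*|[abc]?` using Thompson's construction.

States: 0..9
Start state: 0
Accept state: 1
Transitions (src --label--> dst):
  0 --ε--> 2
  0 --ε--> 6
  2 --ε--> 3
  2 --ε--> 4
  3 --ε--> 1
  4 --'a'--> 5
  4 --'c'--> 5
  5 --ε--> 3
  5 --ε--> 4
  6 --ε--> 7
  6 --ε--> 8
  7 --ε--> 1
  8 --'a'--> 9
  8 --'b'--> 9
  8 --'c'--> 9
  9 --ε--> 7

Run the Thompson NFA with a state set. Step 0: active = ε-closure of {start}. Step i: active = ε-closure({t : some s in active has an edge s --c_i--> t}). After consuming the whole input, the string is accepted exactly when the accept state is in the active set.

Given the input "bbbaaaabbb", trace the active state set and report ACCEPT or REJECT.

Answer: REJECT

Derivation:
S₀ = ε-closure({0}) = {0,1,2,3,4,6,7,8}
'b' @ 1: {1,7,9}  (accept∈set)
'b' @ 2: {}  — dead — no transitions
rest 'baaaabbb' ignored (set empty)
after full input: {}  (accept=1 not in)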